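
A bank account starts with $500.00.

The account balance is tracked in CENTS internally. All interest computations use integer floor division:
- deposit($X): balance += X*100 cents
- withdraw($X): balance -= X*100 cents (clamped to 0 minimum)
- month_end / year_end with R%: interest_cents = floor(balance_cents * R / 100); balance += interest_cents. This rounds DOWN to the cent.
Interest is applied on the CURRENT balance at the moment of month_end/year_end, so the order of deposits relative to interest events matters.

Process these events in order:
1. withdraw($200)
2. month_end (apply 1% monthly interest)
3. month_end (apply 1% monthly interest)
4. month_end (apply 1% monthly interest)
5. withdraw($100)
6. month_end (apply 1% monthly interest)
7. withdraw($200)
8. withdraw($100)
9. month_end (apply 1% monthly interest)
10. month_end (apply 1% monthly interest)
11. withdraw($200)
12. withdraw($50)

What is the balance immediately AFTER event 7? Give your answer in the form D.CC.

Answer: 11.18

Derivation:
After 1 (withdraw($200)): balance=$300.00 total_interest=$0.00
After 2 (month_end (apply 1% monthly interest)): balance=$303.00 total_interest=$3.00
After 3 (month_end (apply 1% monthly interest)): balance=$306.03 total_interest=$6.03
After 4 (month_end (apply 1% monthly interest)): balance=$309.09 total_interest=$9.09
After 5 (withdraw($100)): balance=$209.09 total_interest=$9.09
After 6 (month_end (apply 1% monthly interest)): balance=$211.18 total_interest=$11.18
After 7 (withdraw($200)): balance=$11.18 total_interest=$11.18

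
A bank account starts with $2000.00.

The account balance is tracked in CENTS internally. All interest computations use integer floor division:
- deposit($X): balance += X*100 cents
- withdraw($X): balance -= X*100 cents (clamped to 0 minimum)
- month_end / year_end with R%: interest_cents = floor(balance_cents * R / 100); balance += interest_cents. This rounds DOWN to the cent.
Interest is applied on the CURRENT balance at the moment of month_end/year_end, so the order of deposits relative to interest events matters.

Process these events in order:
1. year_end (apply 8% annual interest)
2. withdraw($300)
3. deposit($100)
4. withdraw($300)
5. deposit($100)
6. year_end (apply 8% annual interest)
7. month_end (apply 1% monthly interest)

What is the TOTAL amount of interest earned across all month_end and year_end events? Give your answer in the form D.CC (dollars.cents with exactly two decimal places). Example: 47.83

After 1 (year_end (apply 8% annual interest)): balance=$2160.00 total_interest=$160.00
After 2 (withdraw($300)): balance=$1860.00 total_interest=$160.00
After 3 (deposit($100)): balance=$1960.00 total_interest=$160.00
After 4 (withdraw($300)): balance=$1660.00 total_interest=$160.00
After 5 (deposit($100)): balance=$1760.00 total_interest=$160.00
After 6 (year_end (apply 8% annual interest)): balance=$1900.80 total_interest=$300.80
After 7 (month_end (apply 1% monthly interest)): balance=$1919.80 total_interest=$319.80

Answer: 319.80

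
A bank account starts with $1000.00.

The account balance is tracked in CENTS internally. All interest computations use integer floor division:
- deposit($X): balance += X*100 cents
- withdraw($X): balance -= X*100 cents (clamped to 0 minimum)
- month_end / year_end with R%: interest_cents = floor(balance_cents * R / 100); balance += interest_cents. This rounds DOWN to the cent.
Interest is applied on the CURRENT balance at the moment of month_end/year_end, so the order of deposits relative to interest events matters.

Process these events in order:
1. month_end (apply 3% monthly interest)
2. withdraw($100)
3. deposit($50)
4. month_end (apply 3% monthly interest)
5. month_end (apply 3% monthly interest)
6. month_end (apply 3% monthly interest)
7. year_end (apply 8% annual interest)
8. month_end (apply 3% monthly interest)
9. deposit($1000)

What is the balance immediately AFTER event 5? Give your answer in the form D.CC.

Answer: 1039.68

Derivation:
After 1 (month_end (apply 3% monthly interest)): balance=$1030.00 total_interest=$30.00
After 2 (withdraw($100)): balance=$930.00 total_interest=$30.00
After 3 (deposit($50)): balance=$980.00 total_interest=$30.00
After 4 (month_end (apply 3% monthly interest)): balance=$1009.40 total_interest=$59.40
After 5 (month_end (apply 3% monthly interest)): balance=$1039.68 total_interest=$89.68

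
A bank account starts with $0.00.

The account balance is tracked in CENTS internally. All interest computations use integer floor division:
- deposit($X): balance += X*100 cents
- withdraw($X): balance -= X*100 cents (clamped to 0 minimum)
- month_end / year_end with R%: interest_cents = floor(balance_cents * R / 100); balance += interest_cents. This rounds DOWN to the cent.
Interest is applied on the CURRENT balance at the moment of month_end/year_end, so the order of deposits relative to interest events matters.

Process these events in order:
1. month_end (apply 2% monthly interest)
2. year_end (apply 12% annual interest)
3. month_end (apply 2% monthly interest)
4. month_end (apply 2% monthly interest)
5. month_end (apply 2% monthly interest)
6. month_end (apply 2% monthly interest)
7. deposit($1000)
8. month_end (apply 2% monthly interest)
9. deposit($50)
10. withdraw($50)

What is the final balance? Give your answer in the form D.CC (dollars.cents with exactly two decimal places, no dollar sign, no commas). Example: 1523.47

After 1 (month_end (apply 2% monthly interest)): balance=$0.00 total_interest=$0.00
After 2 (year_end (apply 12% annual interest)): balance=$0.00 total_interest=$0.00
After 3 (month_end (apply 2% monthly interest)): balance=$0.00 total_interest=$0.00
After 4 (month_end (apply 2% monthly interest)): balance=$0.00 total_interest=$0.00
After 5 (month_end (apply 2% monthly interest)): balance=$0.00 total_interest=$0.00
After 6 (month_end (apply 2% monthly interest)): balance=$0.00 total_interest=$0.00
After 7 (deposit($1000)): balance=$1000.00 total_interest=$0.00
After 8 (month_end (apply 2% monthly interest)): balance=$1020.00 total_interest=$20.00
After 9 (deposit($50)): balance=$1070.00 total_interest=$20.00
After 10 (withdraw($50)): balance=$1020.00 total_interest=$20.00

Answer: 1020.00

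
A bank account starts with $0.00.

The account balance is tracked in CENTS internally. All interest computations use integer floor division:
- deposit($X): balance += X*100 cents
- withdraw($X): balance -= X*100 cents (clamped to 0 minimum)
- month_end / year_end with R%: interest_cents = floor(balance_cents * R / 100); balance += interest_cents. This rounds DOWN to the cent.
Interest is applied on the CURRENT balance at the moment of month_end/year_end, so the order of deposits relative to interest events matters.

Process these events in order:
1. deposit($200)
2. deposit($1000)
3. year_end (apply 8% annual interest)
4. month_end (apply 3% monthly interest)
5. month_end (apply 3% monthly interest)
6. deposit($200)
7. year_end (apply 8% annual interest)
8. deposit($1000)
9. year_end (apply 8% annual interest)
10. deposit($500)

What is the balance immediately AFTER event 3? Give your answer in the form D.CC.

After 1 (deposit($200)): balance=$200.00 total_interest=$0.00
After 2 (deposit($1000)): balance=$1200.00 total_interest=$0.00
After 3 (year_end (apply 8% annual interest)): balance=$1296.00 total_interest=$96.00

Answer: 1296.00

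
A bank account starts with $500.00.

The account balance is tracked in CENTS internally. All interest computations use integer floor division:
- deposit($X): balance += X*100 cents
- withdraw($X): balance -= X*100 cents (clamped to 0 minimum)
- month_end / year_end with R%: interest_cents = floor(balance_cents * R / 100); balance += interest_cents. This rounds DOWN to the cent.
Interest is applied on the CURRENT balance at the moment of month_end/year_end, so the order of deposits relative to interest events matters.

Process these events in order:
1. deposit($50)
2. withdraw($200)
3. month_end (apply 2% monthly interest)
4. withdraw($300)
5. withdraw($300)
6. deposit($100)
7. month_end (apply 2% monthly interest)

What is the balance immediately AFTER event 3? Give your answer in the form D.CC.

Answer: 357.00

Derivation:
After 1 (deposit($50)): balance=$550.00 total_interest=$0.00
After 2 (withdraw($200)): balance=$350.00 total_interest=$0.00
After 3 (month_end (apply 2% monthly interest)): balance=$357.00 total_interest=$7.00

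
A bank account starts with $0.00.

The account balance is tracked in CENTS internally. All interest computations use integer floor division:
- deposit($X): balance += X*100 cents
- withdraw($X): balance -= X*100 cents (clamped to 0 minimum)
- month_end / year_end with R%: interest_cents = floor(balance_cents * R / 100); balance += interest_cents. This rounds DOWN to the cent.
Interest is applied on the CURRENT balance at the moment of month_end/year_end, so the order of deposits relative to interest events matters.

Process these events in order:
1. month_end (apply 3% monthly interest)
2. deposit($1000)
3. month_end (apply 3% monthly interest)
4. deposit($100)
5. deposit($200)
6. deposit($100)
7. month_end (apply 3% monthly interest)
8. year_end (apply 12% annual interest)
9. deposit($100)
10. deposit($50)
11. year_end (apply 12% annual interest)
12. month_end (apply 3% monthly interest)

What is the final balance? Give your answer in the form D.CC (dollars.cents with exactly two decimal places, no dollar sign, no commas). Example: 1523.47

After 1 (month_end (apply 3% monthly interest)): balance=$0.00 total_interest=$0.00
After 2 (deposit($1000)): balance=$1000.00 total_interest=$0.00
After 3 (month_end (apply 3% monthly interest)): balance=$1030.00 total_interest=$30.00
After 4 (deposit($100)): balance=$1130.00 total_interest=$30.00
After 5 (deposit($200)): balance=$1330.00 total_interest=$30.00
After 6 (deposit($100)): balance=$1430.00 total_interest=$30.00
After 7 (month_end (apply 3% monthly interest)): balance=$1472.90 total_interest=$72.90
After 8 (year_end (apply 12% annual interest)): balance=$1649.64 total_interest=$249.64
After 9 (deposit($100)): balance=$1749.64 total_interest=$249.64
After 10 (deposit($50)): balance=$1799.64 total_interest=$249.64
After 11 (year_end (apply 12% annual interest)): balance=$2015.59 total_interest=$465.59
After 12 (month_end (apply 3% monthly interest)): balance=$2076.05 total_interest=$526.05

Answer: 2076.05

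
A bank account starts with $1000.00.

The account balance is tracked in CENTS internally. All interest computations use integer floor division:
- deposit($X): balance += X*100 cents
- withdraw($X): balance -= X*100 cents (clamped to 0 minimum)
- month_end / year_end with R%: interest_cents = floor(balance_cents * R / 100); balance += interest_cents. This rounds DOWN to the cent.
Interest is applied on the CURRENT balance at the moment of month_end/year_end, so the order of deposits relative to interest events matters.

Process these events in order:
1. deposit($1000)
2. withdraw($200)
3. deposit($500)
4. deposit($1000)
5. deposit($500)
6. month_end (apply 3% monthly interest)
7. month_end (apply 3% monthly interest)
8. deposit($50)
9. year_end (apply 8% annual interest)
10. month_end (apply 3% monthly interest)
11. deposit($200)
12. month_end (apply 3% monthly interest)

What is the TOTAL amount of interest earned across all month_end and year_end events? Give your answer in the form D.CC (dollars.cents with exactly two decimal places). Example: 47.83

Answer: 832.36

Derivation:
After 1 (deposit($1000)): balance=$2000.00 total_interest=$0.00
After 2 (withdraw($200)): balance=$1800.00 total_interest=$0.00
After 3 (deposit($500)): balance=$2300.00 total_interest=$0.00
After 4 (deposit($1000)): balance=$3300.00 total_interest=$0.00
After 5 (deposit($500)): balance=$3800.00 total_interest=$0.00
After 6 (month_end (apply 3% monthly interest)): balance=$3914.00 total_interest=$114.00
After 7 (month_end (apply 3% monthly interest)): balance=$4031.42 total_interest=$231.42
After 8 (deposit($50)): balance=$4081.42 total_interest=$231.42
After 9 (year_end (apply 8% annual interest)): balance=$4407.93 total_interest=$557.93
After 10 (month_end (apply 3% monthly interest)): balance=$4540.16 total_interest=$690.16
After 11 (deposit($200)): balance=$4740.16 total_interest=$690.16
After 12 (month_end (apply 3% monthly interest)): balance=$4882.36 total_interest=$832.36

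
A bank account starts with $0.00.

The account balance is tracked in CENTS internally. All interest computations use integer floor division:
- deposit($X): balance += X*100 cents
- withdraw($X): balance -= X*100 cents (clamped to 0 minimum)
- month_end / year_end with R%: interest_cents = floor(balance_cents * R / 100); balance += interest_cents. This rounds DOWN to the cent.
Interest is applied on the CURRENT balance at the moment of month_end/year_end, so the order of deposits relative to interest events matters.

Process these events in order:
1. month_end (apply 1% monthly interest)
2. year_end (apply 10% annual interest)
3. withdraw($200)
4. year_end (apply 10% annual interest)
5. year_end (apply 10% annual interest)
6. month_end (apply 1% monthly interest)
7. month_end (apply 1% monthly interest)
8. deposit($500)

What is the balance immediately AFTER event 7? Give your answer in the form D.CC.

After 1 (month_end (apply 1% monthly interest)): balance=$0.00 total_interest=$0.00
After 2 (year_end (apply 10% annual interest)): balance=$0.00 total_interest=$0.00
After 3 (withdraw($200)): balance=$0.00 total_interest=$0.00
After 4 (year_end (apply 10% annual interest)): balance=$0.00 total_interest=$0.00
After 5 (year_end (apply 10% annual interest)): balance=$0.00 total_interest=$0.00
After 6 (month_end (apply 1% monthly interest)): balance=$0.00 total_interest=$0.00
After 7 (month_end (apply 1% monthly interest)): balance=$0.00 total_interest=$0.00

Answer: 0.00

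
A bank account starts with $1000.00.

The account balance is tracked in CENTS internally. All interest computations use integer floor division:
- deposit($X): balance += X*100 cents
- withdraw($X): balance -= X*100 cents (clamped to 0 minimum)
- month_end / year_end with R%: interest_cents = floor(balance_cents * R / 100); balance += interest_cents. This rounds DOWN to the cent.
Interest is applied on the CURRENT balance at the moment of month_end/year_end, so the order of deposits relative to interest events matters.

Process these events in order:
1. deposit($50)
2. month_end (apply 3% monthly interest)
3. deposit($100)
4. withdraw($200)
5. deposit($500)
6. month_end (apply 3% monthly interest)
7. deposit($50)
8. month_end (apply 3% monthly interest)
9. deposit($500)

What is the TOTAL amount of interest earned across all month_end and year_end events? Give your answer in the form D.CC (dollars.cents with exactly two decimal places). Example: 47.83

After 1 (deposit($50)): balance=$1050.00 total_interest=$0.00
After 2 (month_end (apply 3% monthly interest)): balance=$1081.50 total_interest=$31.50
After 3 (deposit($100)): balance=$1181.50 total_interest=$31.50
After 4 (withdraw($200)): balance=$981.50 total_interest=$31.50
After 5 (deposit($500)): balance=$1481.50 total_interest=$31.50
After 6 (month_end (apply 3% monthly interest)): balance=$1525.94 total_interest=$75.94
After 7 (deposit($50)): balance=$1575.94 total_interest=$75.94
After 8 (month_end (apply 3% monthly interest)): balance=$1623.21 total_interest=$123.21
After 9 (deposit($500)): balance=$2123.21 total_interest=$123.21

Answer: 123.21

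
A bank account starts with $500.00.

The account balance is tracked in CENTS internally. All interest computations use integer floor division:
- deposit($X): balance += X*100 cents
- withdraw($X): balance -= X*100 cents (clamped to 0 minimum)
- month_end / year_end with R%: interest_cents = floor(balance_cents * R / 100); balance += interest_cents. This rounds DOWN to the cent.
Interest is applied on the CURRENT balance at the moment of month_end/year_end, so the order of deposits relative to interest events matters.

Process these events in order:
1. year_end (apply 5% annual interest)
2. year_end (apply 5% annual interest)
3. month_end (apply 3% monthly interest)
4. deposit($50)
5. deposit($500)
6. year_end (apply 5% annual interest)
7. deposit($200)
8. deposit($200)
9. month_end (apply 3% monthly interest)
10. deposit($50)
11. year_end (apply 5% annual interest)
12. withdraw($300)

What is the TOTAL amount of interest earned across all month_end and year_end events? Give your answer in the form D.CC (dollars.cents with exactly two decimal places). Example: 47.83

Answer: 254.40

Derivation:
After 1 (year_end (apply 5% annual interest)): balance=$525.00 total_interest=$25.00
After 2 (year_end (apply 5% annual interest)): balance=$551.25 total_interest=$51.25
After 3 (month_end (apply 3% monthly interest)): balance=$567.78 total_interest=$67.78
After 4 (deposit($50)): balance=$617.78 total_interest=$67.78
After 5 (deposit($500)): balance=$1117.78 total_interest=$67.78
After 6 (year_end (apply 5% annual interest)): balance=$1173.66 total_interest=$123.66
After 7 (deposit($200)): balance=$1373.66 total_interest=$123.66
After 8 (deposit($200)): balance=$1573.66 total_interest=$123.66
After 9 (month_end (apply 3% monthly interest)): balance=$1620.86 total_interest=$170.86
After 10 (deposit($50)): balance=$1670.86 total_interest=$170.86
After 11 (year_end (apply 5% annual interest)): balance=$1754.40 total_interest=$254.40
After 12 (withdraw($300)): balance=$1454.40 total_interest=$254.40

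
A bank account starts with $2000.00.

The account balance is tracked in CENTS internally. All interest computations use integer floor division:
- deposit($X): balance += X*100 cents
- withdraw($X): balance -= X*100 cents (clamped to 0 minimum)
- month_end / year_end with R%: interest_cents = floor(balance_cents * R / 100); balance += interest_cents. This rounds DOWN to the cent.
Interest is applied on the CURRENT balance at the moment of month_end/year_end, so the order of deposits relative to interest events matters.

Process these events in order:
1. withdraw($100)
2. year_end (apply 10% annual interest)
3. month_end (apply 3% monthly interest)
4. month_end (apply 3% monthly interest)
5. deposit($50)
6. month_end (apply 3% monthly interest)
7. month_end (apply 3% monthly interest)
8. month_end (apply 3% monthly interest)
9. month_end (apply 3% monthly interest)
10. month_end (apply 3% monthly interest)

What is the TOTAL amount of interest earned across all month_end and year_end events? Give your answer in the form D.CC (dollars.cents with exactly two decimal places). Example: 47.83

Answer: 678.37

Derivation:
After 1 (withdraw($100)): balance=$1900.00 total_interest=$0.00
After 2 (year_end (apply 10% annual interest)): balance=$2090.00 total_interest=$190.00
After 3 (month_end (apply 3% monthly interest)): balance=$2152.70 total_interest=$252.70
After 4 (month_end (apply 3% monthly interest)): balance=$2217.28 total_interest=$317.28
After 5 (deposit($50)): balance=$2267.28 total_interest=$317.28
After 6 (month_end (apply 3% monthly interest)): balance=$2335.29 total_interest=$385.29
After 7 (month_end (apply 3% monthly interest)): balance=$2405.34 total_interest=$455.34
After 8 (month_end (apply 3% monthly interest)): balance=$2477.50 total_interest=$527.50
After 9 (month_end (apply 3% monthly interest)): balance=$2551.82 total_interest=$601.82
After 10 (month_end (apply 3% monthly interest)): balance=$2628.37 total_interest=$678.37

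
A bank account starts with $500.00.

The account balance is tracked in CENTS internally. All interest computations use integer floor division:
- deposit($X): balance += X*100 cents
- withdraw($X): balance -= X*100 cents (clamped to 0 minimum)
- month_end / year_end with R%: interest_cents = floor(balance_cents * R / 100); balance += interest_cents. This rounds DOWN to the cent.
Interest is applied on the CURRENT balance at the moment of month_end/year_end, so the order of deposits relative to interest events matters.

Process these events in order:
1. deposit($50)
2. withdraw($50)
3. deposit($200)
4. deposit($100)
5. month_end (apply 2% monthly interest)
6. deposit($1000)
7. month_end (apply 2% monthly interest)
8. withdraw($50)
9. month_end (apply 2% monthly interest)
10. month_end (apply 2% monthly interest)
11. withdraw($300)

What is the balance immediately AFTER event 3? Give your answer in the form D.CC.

After 1 (deposit($50)): balance=$550.00 total_interest=$0.00
After 2 (withdraw($50)): balance=$500.00 total_interest=$0.00
After 3 (deposit($200)): balance=$700.00 total_interest=$0.00

Answer: 700.00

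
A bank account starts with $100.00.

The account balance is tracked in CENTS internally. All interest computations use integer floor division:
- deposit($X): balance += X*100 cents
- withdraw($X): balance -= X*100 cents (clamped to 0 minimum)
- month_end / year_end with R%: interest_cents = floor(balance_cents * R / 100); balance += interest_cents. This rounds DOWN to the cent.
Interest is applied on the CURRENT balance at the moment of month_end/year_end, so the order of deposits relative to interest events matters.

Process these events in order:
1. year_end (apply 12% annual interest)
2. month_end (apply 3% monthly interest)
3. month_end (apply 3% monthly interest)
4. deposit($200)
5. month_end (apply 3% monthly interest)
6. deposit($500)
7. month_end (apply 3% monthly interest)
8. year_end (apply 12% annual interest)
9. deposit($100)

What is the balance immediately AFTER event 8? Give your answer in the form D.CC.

After 1 (year_end (apply 12% annual interest)): balance=$112.00 total_interest=$12.00
After 2 (month_end (apply 3% monthly interest)): balance=$115.36 total_interest=$15.36
After 3 (month_end (apply 3% monthly interest)): balance=$118.82 total_interest=$18.82
After 4 (deposit($200)): balance=$318.82 total_interest=$18.82
After 5 (month_end (apply 3% monthly interest)): balance=$328.38 total_interest=$28.38
After 6 (deposit($500)): balance=$828.38 total_interest=$28.38
After 7 (month_end (apply 3% monthly interest)): balance=$853.23 total_interest=$53.23
After 8 (year_end (apply 12% annual interest)): balance=$955.61 total_interest=$155.61

Answer: 955.61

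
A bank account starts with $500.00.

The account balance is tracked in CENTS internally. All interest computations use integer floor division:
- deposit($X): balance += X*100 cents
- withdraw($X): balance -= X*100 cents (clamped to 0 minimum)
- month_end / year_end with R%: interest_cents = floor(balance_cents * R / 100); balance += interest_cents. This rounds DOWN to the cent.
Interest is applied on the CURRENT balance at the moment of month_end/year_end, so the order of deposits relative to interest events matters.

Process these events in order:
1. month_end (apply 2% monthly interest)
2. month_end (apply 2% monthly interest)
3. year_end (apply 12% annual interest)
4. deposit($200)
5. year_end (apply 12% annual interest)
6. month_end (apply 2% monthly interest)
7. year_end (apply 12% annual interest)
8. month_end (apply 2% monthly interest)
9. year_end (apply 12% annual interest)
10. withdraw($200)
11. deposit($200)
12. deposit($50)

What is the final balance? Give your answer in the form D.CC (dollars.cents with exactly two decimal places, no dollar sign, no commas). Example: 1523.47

After 1 (month_end (apply 2% monthly interest)): balance=$510.00 total_interest=$10.00
After 2 (month_end (apply 2% monthly interest)): balance=$520.20 total_interest=$20.20
After 3 (year_end (apply 12% annual interest)): balance=$582.62 total_interest=$82.62
After 4 (deposit($200)): balance=$782.62 total_interest=$82.62
After 5 (year_end (apply 12% annual interest)): balance=$876.53 total_interest=$176.53
After 6 (month_end (apply 2% monthly interest)): balance=$894.06 total_interest=$194.06
After 7 (year_end (apply 12% annual interest)): balance=$1001.34 total_interest=$301.34
After 8 (month_end (apply 2% monthly interest)): balance=$1021.36 total_interest=$321.36
After 9 (year_end (apply 12% annual interest)): balance=$1143.92 total_interest=$443.92
After 10 (withdraw($200)): balance=$943.92 total_interest=$443.92
After 11 (deposit($200)): balance=$1143.92 total_interest=$443.92
After 12 (deposit($50)): balance=$1193.92 total_interest=$443.92

Answer: 1193.92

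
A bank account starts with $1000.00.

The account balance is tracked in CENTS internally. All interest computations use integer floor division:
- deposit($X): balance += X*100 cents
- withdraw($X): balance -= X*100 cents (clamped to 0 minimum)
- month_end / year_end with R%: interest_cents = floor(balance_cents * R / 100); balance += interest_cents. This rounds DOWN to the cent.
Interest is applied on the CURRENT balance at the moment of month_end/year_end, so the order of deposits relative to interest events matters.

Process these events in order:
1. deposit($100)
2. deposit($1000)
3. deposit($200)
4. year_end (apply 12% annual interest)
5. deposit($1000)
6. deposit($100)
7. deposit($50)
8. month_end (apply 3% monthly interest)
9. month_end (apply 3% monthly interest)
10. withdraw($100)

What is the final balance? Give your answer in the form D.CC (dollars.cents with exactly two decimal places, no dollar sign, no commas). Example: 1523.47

After 1 (deposit($100)): balance=$1100.00 total_interest=$0.00
After 2 (deposit($1000)): balance=$2100.00 total_interest=$0.00
After 3 (deposit($200)): balance=$2300.00 total_interest=$0.00
After 4 (year_end (apply 12% annual interest)): balance=$2576.00 total_interest=$276.00
After 5 (deposit($1000)): balance=$3576.00 total_interest=$276.00
After 6 (deposit($100)): balance=$3676.00 total_interest=$276.00
After 7 (deposit($50)): balance=$3726.00 total_interest=$276.00
After 8 (month_end (apply 3% monthly interest)): balance=$3837.78 total_interest=$387.78
After 9 (month_end (apply 3% monthly interest)): balance=$3952.91 total_interest=$502.91
After 10 (withdraw($100)): balance=$3852.91 total_interest=$502.91

Answer: 3852.91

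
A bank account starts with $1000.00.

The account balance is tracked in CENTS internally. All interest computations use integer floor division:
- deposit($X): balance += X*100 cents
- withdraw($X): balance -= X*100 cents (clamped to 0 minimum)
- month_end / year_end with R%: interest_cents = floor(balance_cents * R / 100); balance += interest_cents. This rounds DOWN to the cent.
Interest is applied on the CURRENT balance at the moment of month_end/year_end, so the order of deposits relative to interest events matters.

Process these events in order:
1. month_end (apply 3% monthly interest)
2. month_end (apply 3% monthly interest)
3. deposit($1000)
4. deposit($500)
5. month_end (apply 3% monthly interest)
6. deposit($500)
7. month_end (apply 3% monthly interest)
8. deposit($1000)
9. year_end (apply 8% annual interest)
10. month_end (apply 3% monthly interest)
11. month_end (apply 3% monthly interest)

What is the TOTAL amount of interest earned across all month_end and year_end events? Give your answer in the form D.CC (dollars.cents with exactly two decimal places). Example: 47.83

Answer: 848.72

Derivation:
After 1 (month_end (apply 3% monthly interest)): balance=$1030.00 total_interest=$30.00
After 2 (month_end (apply 3% monthly interest)): balance=$1060.90 total_interest=$60.90
After 3 (deposit($1000)): balance=$2060.90 total_interest=$60.90
After 4 (deposit($500)): balance=$2560.90 total_interest=$60.90
After 5 (month_end (apply 3% monthly interest)): balance=$2637.72 total_interest=$137.72
After 6 (deposit($500)): balance=$3137.72 total_interest=$137.72
After 7 (month_end (apply 3% monthly interest)): balance=$3231.85 total_interest=$231.85
After 8 (deposit($1000)): balance=$4231.85 total_interest=$231.85
After 9 (year_end (apply 8% annual interest)): balance=$4570.39 total_interest=$570.39
After 10 (month_end (apply 3% monthly interest)): balance=$4707.50 total_interest=$707.50
After 11 (month_end (apply 3% monthly interest)): balance=$4848.72 total_interest=$848.72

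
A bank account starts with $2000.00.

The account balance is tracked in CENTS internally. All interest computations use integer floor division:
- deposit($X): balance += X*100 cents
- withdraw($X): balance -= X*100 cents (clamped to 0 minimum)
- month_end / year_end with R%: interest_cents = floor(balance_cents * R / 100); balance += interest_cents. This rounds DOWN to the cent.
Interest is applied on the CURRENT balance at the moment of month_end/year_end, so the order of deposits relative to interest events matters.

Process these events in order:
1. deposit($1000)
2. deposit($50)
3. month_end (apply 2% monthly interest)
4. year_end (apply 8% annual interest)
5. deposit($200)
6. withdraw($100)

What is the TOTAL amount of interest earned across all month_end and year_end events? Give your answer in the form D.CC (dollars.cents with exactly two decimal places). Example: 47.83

After 1 (deposit($1000)): balance=$3000.00 total_interest=$0.00
After 2 (deposit($50)): balance=$3050.00 total_interest=$0.00
After 3 (month_end (apply 2% monthly interest)): balance=$3111.00 total_interest=$61.00
After 4 (year_end (apply 8% annual interest)): balance=$3359.88 total_interest=$309.88
After 5 (deposit($200)): balance=$3559.88 total_interest=$309.88
After 6 (withdraw($100)): balance=$3459.88 total_interest=$309.88

Answer: 309.88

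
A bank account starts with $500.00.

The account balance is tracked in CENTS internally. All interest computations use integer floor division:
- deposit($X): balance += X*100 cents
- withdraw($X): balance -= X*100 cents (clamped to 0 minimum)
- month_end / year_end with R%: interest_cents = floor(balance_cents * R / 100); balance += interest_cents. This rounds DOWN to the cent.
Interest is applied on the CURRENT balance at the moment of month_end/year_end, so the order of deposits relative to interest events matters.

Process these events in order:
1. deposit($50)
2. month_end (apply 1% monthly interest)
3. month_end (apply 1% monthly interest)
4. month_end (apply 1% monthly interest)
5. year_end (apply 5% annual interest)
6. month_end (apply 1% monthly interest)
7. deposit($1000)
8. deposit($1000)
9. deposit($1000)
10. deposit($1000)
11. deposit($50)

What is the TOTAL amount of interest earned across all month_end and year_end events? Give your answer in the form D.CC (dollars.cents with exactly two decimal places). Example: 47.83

Answer: 50.93

Derivation:
After 1 (deposit($50)): balance=$550.00 total_interest=$0.00
After 2 (month_end (apply 1% monthly interest)): balance=$555.50 total_interest=$5.50
After 3 (month_end (apply 1% monthly interest)): balance=$561.05 total_interest=$11.05
After 4 (month_end (apply 1% monthly interest)): balance=$566.66 total_interest=$16.66
After 5 (year_end (apply 5% annual interest)): balance=$594.99 total_interest=$44.99
After 6 (month_end (apply 1% monthly interest)): balance=$600.93 total_interest=$50.93
After 7 (deposit($1000)): balance=$1600.93 total_interest=$50.93
After 8 (deposit($1000)): balance=$2600.93 total_interest=$50.93
After 9 (deposit($1000)): balance=$3600.93 total_interest=$50.93
After 10 (deposit($1000)): balance=$4600.93 total_interest=$50.93
After 11 (deposit($50)): balance=$4650.93 total_interest=$50.93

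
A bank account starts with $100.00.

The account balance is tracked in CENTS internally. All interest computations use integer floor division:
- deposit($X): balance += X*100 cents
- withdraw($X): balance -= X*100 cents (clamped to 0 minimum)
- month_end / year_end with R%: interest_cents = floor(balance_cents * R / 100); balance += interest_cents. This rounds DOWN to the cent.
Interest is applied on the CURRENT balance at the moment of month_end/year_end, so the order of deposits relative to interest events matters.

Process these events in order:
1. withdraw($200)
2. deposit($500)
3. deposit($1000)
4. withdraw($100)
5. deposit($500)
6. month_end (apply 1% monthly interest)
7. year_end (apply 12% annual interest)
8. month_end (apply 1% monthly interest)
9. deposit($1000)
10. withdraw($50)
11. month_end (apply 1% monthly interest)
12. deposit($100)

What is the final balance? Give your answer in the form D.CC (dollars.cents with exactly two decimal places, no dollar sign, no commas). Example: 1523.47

Answer: 3251.97

Derivation:
After 1 (withdraw($200)): balance=$0.00 total_interest=$0.00
After 2 (deposit($500)): balance=$500.00 total_interest=$0.00
After 3 (deposit($1000)): balance=$1500.00 total_interest=$0.00
After 4 (withdraw($100)): balance=$1400.00 total_interest=$0.00
After 5 (deposit($500)): balance=$1900.00 total_interest=$0.00
After 6 (month_end (apply 1% monthly interest)): balance=$1919.00 total_interest=$19.00
After 7 (year_end (apply 12% annual interest)): balance=$2149.28 total_interest=$249.28
After 8 (month_end (apply 1% monthly interest)): balance=$2170.77 total_interest=$270.77
After 9 (deposit($1000)): balance=$3170.77 total_interest=$270.77
After 10 (withdraw($50)): balance=$3120.77 total_interest=$270.77
After 11 (month_end (apply 1% monthly interest)): balance=$3151.97 total_interest=$301.97
After 12 (deposit($100)): balance=$3251.97 total_interest=$301.97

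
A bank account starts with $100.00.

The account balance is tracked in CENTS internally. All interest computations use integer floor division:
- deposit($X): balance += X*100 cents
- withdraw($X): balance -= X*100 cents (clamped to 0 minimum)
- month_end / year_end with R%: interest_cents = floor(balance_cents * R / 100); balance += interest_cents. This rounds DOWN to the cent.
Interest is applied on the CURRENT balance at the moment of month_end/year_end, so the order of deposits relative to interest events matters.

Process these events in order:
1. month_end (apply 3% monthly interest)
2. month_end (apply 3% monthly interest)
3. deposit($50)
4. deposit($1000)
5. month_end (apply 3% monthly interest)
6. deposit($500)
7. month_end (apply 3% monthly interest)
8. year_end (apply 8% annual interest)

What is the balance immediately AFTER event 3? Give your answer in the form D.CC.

After 1 (month_end (apply 3% monthly interest)): balance=$103.00 total_interest=$3.00
After 2 (month_end (apply 3% monthly interest)): balance=$106.09 total_interest=$6.09
After 3 (deposit($50)): balance=$156.09 total_interest=$6.09

Answer: 156.09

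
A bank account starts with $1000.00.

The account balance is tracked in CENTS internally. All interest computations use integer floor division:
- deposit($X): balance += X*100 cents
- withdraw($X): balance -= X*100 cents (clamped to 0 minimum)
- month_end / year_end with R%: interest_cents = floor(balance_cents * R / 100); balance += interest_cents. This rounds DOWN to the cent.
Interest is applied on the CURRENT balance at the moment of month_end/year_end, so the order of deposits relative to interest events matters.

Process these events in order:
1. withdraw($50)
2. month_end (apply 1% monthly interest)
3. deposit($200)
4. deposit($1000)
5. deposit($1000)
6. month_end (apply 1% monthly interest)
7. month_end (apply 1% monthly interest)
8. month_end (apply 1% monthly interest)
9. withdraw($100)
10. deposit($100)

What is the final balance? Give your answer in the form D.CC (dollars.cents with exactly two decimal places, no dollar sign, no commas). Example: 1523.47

Answer: 3255.23

Derivation:
After 1 (withdraw($50)): balance=$950.00 total_interest=$0.00
After 2 (month_end (apply 1% monthly interest)): balance=$959.50 total_interest=$9.50
After 3 (deposit($200)): balance=$1159.50 total_interest=$9.50
After 4 (deposit($1000)): balance=$2159.50 total_interest=$9.50
After 5 (deposit($1000)): balance=$3159.50 total_interest=$9.50
After 6 (month_end (apply 1% monthly interest)): balance=$3191.09 total_interest=$41.09
After 7 (month_end (apply 1% monthly interest)): balance=$3223.00 total_interest=$73.00
After 8 (month_end (apply 1% monthly interest)): balance=$3255.23 total_interest=$105.23
After 9 (withdraw($100)): balance=$3155.23 total_interest=$105.23
After 10 (deposit($100)): balance=$3255.23 total_interest=$105.23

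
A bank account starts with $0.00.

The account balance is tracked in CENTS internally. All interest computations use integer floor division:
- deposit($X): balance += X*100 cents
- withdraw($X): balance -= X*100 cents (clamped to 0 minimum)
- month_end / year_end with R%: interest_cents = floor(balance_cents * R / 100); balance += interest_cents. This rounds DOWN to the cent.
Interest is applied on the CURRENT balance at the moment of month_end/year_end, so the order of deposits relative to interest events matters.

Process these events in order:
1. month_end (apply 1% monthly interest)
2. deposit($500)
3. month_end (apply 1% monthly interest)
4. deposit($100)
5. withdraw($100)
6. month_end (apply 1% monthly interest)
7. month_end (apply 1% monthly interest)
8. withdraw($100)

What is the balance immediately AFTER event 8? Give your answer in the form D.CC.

After 1 (month_end (apply 1% monthly interest)): balance=$0.00 total_interest=$0.00
After 2 (deposit($500)): balance=$500.00 total_interest=$0.00
After 3 (month_end (apply 1% monthly interest)): balance=$505.00 total_interest=$5.00
After 4 (deposit($100)): balance=$605.00 total_interest=$5.00
After 5 (withdraw($100)): balance=$505.00 total_interest=$5.00
After 6 (month_end (apply 1% monthly interest)): balance=$510.05 total_interest=$10.05
After 7 (month_end (apply 1% monthly interest)): balance=$515.15 total_interest=$15.15
After 8 (withdraw($100)): balance=$415.15 total_interest=$15.15

Answer: 415.15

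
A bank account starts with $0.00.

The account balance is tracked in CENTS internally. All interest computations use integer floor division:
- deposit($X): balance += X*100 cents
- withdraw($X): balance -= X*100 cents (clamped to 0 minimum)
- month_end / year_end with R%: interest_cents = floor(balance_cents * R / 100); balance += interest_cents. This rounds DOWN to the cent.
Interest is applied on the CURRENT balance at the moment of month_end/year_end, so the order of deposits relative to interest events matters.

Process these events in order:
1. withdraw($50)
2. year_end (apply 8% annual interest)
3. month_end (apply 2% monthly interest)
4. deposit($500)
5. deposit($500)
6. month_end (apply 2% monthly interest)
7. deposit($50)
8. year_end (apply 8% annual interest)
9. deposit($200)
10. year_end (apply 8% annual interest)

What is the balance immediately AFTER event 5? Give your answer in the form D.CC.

Answer: 1000.00

Derivation:
After 1 (withdraw($50)): balance=$0.00 total_interest=$0.00
After 2 (year_end (apply 8% annual interest)): balance=$0.00 total_interest=$0.00
After 3 (month_end (apply 2% monthly interest)): balance=$0.00 total_interest=$0.00
After 4 (deposit($500)): balance=$500.00 total_interest=$0.00
After 5 (deposit($500)): balance=$1000.00 total_interest=$0.00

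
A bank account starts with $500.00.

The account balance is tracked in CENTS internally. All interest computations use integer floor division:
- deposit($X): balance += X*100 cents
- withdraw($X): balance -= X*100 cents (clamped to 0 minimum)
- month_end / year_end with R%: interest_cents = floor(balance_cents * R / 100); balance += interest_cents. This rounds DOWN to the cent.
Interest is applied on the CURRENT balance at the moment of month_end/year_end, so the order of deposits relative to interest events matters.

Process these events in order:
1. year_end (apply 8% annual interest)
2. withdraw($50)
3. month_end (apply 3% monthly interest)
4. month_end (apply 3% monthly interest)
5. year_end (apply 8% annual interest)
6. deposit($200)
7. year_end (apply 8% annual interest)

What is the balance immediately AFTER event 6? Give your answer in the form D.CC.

Answer: 761.42

Derivation:
After 1 (year_end (apply 8% annual interest)): balance=$540.00 total_interest=$40.00
After 2 (withdraw($50)): balance=$490.00 total_interest=$40.00
After 3 (month_end (apply 3% monthly interest)): balance=$504.70 total_interest=$54.70
After 4 (month_end (apply 3% monthly interest)): balance=$519.84 total_interest=$69.84
After 5 (year_end (apply 8% annual interest)): balance=$561.42 total_interest=$111.42
After 6 (deposit($200)): balance=$761.42 total_interest=$111.42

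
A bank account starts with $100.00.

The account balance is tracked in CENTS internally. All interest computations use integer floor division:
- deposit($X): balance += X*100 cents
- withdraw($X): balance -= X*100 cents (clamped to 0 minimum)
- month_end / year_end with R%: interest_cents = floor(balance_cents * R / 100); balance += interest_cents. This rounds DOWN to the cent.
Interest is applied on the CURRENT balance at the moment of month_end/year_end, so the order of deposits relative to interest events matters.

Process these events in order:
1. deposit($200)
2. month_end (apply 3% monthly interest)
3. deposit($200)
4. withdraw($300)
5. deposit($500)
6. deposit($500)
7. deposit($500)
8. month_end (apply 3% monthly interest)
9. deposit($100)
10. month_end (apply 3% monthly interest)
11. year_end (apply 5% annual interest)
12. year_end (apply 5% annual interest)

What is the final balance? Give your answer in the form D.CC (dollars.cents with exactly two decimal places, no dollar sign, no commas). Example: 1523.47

Answer: 2112.46

Derivation:
After 1 (deposit($200)): balance=$300.00 total_interest=$0.00
After 2 (month_end (apply 3% monthly interest)): balance=$309.00 total_interest=$9.00
After 3 (deposit($200)): balance=$509.00 total_interest=$9.00
After 4 (withdraw($300)): balance=$209.00 total_interest=$9.00
After 5 (deposit($500)): balance=$709.00 total_interest=$9.00
After 6 (deposit($500)): balance=$1209.00 total_interest=$9.00
After 7 (deposit($500)): balance=$1709.00 total_interest=$9.00
After 8 (month_end (apply 3% monthly interest)): balance=$1760.27 total_interest=$60.27
After 9 (deposit($100)): balance=$1860.27 total_interest=$60.27
After 10 (month_end (apply 3% monthly interest)): balance=$1916.07 total_interest=$116.07
After 11 (year_end (apply 5% annual interest)): balance=$2011.87 total_interest=$211.87
After 12 (year_end (apply 5% annual interest)): balance=$2112.46 total_interest=$312.46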